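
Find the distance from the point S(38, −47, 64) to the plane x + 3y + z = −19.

20√11/11

Normal vector n = (1, 3, 1), and n·(38, −47, 64) − (−19) = −20.
|n| = √(1 + 9 + 1) = √11, so the distance is |-20|/√11 = 20√11/11.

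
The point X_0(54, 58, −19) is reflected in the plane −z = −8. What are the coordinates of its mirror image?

With n = (0, 0, −1), the signed offset is (n·X_0 − (-8))/|n|² = 27/1 = 27.
X_0' = X_0 − 2t·n = (54, 58, −19) − 54·(0, 0, −1) = (54, 58, 35).

(54, 58, 35)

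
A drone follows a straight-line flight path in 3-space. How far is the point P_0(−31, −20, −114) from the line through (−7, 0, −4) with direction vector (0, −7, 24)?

2√769

Direction vector d = (0, −7, 24).
AP = (−24, −20, −110), and AP × d = (−1250, 576, 168).
|AP × d|² = 1922500 and |d|² = 625, so the distance is √(1922500/625) = √3076 = 2√769.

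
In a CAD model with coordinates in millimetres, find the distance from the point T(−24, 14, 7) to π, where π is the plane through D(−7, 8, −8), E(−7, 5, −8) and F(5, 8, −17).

9/5

DE = (0, −3, 0) and DF = (12, 0, −9), so a normal is n = DE × DF = (27, 0, 36).
Then n·(−24, 14, 7) − (−477) = 81.
|n| = √(729 + 0 + 1296) = 45, so the distance is |81|/45 = 9/5.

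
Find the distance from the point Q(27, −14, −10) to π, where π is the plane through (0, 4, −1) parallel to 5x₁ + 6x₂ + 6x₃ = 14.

27/√97

Parallel planes share the normal n = (5, 6, 6); since (0, 4, −1) lies on the plane, its equation is 5x₁ + 6x₂ + 6x₃ = 18.
Then n·(27, −14, −10) − 18 = −27.
|n| = √(25 + 36 + 36) = √97, so the distance is |-27|/√97 = 27√97/97.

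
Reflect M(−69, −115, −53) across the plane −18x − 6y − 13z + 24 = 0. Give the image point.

With n = (−18, −6, −13), the signed offset is (n·M − (-24))/|n|² = 2645/529 = 5.
M' = M − 2t·n = (−69, −115, −53) − 10·(−18, −6, −13) = (111, −55, 77).

(111, -55, 77)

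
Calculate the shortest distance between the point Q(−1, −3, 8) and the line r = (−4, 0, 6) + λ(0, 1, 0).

√13

Direction vector d = (0, 1, 0).
AP = (3, −3, 2); AP·d = -3, |AP|² = 22, |d|² = 1.
distance² = |AP|² − (AP·d)²/|d|² = 22 − 9/1 = 13, so the distance is √13.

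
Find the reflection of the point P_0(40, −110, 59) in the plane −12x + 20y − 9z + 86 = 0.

(-80, 90, -31)

With n = (−12, 20, −9), the signed offset is (n·P_0 − (-86))/|n|² = -3125/625 = -5.
P_0' = P_0 − 2t·n = (40, −110, 59) − (-10)·(−12, 20, −9) = (−80, 90, −31).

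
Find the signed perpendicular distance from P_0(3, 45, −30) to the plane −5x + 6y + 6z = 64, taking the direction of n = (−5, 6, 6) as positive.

n·P_0 − 64 = 11.
|n| = √97, so the signed distance is 11/√97.

11/√97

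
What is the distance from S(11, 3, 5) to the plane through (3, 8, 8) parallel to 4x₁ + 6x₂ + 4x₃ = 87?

Parallel planes share the normal n = (4, 6, 4); since (3, 8, 8) lies on the plane, its equation is 4x₁ + 6x₂ + 4x₃ = 92.
Then n·(11, 3, 5) − 92 = −10.
|n| = √(16 + 36 + 16) = 2√17, so the distance is |-10|/(2√17) = 5√17/17.

5√17/17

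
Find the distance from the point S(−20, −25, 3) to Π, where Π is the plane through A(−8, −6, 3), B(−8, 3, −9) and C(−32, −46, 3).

AB = (0, 9, −12) and AC = (−24, −40, 0), so a normal is n = AB × AC = (−480, 288, 216).
d = |(-480)·(-20) + 288·(-25) + 216·3 − 2760| / √(230400 + 82944 + 46656) = |288| / 600 = 12/25.

12/25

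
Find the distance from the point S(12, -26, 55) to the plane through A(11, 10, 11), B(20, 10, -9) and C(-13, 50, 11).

16/25

AB = (9, 0, -20) and AC = (-24, 40, 0), so a normal is n = AB × AC = (800, 480, 360).
Then n·(12, -26, 55) - 17560 = -640.
|n| = √(640000 + 230400 + 129600) = 1000, so the distance is |-640|/1000 = 16/25.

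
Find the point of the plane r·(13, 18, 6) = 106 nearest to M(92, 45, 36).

The perpendicular from M has direction n = (13, 18, 6): r = (92, 45, 36) + μ(13, 18, 6).
Substitute into the plane: n·(M + μn) = 106 gives 2222 + 529μ = 106, so μ = -4.
Foot = (92, 45, 36) + (-4)·(13, 18, 6) = (40, −27, 12).

(40, -27, 12)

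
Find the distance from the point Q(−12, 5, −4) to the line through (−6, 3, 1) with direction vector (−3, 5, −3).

√22

Direction vector d = (−3, 5, −3).
AP = (−6, 2, −5); AP·d = 43, |AP|² = 65, |d|² = 43.
distance² = |AP|² − (AP·d)²/|d|² = 65 − 1849/43 = 22, so the distance is √22.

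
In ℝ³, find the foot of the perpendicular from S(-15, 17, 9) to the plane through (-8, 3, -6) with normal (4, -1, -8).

(-7, 15, -7)

The perpendicular from S has direction n = (4, -1, -8): r = (-15, 17, 9) + t(4, -1, -8).
Substitute into the plane: n·(S + tn) = 13 gives -149 + 81t = 13, so t = 2.
Foot = (-15, 17, 9) + 2·(4, -1, -8) = (-7, 15, -7).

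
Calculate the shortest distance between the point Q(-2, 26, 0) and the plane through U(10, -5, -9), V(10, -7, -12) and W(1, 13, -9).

UV = (0, -2, -3) and UW = (-9, 18, 0), so a normal is n = UV × UW = (54, 27, -18).
d = |54·(-2) + 27·26 + (-18)·0 − 567| / √(2916 + 729 + 324) = |27| / 63 = 3/7.

3/7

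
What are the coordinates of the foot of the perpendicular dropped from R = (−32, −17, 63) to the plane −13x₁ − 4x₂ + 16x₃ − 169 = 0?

n = (−13, −4, 16), |n|² = 441, and n·R − 169 = 1323.
t = 1323/441 = 3, so the foot is R − t·n = (−32, −17, 63) − 3·(−13, −4, 16) = (7, −5, 15).

(7, -5, 15)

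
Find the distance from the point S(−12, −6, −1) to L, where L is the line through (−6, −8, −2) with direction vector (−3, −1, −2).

3√3

Direction vector d = (−3, −1, −2).
AP = (−6, 2, 1); AP·d = 14, |AP|² = 41, |d|² = 14.
distance² = |AP|² − (AP·d)²/|d|² = 41 − 196/14 = 27, so the distance is 3√3.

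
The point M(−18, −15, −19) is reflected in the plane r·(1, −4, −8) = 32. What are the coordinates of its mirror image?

n = (1, −4, −8), |n|² = 81, n·M − 32 = 162, so t = 162/81 = 2.
Foot F = M − 2·n = (−20, −7, −3); the reflection is 2F − M = (−22, 1, 13).

(-22, 1, 13)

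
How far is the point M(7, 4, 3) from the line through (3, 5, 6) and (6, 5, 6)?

√10

A direction vector is d = (3, 0, 0).
AP = (4, −1, −3); AP·d = 12, |AP|² = 26, |d|² = 9.
distance² = |AP|² − (AP·d)²/|d|² = 26 − 144/9 = 10, so the distance is √10.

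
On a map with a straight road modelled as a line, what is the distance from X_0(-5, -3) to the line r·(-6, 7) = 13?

4√85/85

d = |(-6)·(-5) + 7·(-3) − 13| / √(36 + 49) = |-4|/√85 = 4/√85.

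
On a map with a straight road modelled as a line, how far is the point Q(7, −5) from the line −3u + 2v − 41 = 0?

d = |(-3)·7 + 2·(-5) − 41| / √(9 + 4) = |-72|/√13 = 72/√13.

72/√13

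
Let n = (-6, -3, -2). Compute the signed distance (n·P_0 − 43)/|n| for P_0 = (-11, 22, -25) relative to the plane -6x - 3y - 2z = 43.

1

n·P_0 − 43 = 7.
|n| = 7, so the signed distance is 7/7 = 1.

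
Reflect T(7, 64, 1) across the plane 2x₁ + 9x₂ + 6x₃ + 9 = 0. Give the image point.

With n = (2, 9, 6), the signed offset is (n·T − (-9))/|n|² = 605/121 = 5.
T' = T − 2t·n = (7, 64, 1) − 10·(2, 9, 6) = (-13, -26, -59).

(-13, -26, -59)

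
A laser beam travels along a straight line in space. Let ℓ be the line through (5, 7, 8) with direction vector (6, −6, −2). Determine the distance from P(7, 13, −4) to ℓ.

2√46

Direction vector d = (6, −6, −2).
AP = (2, 6, −12); AP·d = 0, |AP|² = 184, |d|² = 76.
distance² = |AP|² − (AP·d)²/|d|² = 184 − 0/76 = 184, so the distance is 2√46.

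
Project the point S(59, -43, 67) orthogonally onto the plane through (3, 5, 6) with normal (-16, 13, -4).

n = (-16, 13, -4), |n|² = 441, and n·S − (-7) = -1764.
t = -1764/441 = -4, so the foot is S − t·n = (59, -43, 67) − (-4)·(-16, 13, -4) = (-5, 9, 51).

(-5, 9, 51)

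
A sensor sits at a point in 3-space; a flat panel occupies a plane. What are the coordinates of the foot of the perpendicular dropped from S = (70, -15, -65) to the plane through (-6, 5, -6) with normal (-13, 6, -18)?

(1584/23, -333/23, -1531/23)

The perpendicular from S has direction n = (-13, 6, -18): r = (70, -15, -65) + μ(-13, 6, -18).
Substitute into the plane: n·(S + μn) = 216 gives 170 + 529μ = 216, so μ = 2/23.
Foot = (70, -15, -65) + (2/23)·(-13, 6, -18) = (1584/23, -333/23, -1531/23).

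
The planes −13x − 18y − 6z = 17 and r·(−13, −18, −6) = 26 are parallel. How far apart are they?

With common normal n = (−13, −18, −6) (|n| = 23), the distance is |17 − 26|/|n| = 9/23.

9/23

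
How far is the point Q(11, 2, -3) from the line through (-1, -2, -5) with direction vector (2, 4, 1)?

4√5

Direction vector d = (2, 4, 1).
AP = (12, 4, 2), and AP × d = (-4, -8, 40).
|AP × d|² = 1680 and |d|² = 21, so the distance is √(1680/21) = √80 = 4√5.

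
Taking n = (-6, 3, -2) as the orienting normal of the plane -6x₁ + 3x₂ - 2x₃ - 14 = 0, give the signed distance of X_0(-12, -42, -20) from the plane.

-4

n·X_0 − 14 = -28.
|n| = 7, so the signed distance is -28/7 = -4.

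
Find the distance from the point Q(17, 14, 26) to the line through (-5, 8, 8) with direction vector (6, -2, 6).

4√10

Direction vector d = (6, -2, 6).
AP = (22, 6, 18); AP·d = 228, |AP|² = 844, |d|² = 76.
distance² = |AP|² − (AP·d)²/|d|² = 844 − 51984/76 = 160, so the distance is 4√10.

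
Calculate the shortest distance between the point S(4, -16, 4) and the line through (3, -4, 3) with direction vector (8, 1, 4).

√146

Direction vector d = (8, 1, 4).
AP = (1, -12, 1), and AP × d = (-49, 4, 97).
|AP × d|² = 11826 and |d|² = 81, so the distance is √(11826/81) = √146.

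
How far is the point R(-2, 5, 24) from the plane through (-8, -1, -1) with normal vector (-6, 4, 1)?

13√53/53

The plane has equation n·(r − (-8, -1, -1)) = 0, i.e. n·r = 43.
d = |(-6)·(-2) + 4·5 + 1·24 − 43| / √(36 + 16 + 1) = |13| / √53 = 13/√53.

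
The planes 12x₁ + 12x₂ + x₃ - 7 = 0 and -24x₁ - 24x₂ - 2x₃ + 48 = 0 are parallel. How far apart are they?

1

Divide the second equation by -2 to match normals: 12x₁ + 12x₂ + x₃ = 24.
Both planes have normal n = (12, 12, 1), |n| = 17. Any point on the first plane is at distance |24 − 7|/|n| = 17/17 = 1 from the second.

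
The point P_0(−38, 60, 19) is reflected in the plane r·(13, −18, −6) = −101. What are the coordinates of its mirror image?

n = (13, −18, −6), |n|² = 529, n·P_0 − (-101) = -1587, so t = -1587/529 = -3.
Foot F = P_0 − (-3)·n = (1, 6, 1); the reflection is 2F − P_0 = (40, −48, −17).

(40, -48, -17)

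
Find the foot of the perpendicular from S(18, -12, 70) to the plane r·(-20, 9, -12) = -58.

n = (-20, 9, -12), |n|² = 625, and n·S − (-58) = -1250.
t = -1250/625 = -2, so the foot is S − t·n = (18, -12, 70) − (-2)·(-20, 9, -12) = (-22, 6, 46).

(-22, 6, 46)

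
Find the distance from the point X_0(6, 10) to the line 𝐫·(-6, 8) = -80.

62/5

The normal to the line is n = (-6, 8) with |n| = 10.
|n·X_0 − (-80)| = |44 − (-80)| = 124, so the distance is 124/10 = 62/5.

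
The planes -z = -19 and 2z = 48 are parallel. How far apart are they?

Divide the second equation by -2 to match normals: -z = -24.
With common normal n = (0, 0, -1) (|n| = 1), the distance is |(-19) − (-24)|/|n| = 5/1 = 5.

5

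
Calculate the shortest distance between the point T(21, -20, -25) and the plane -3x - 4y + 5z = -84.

Normal vector n = (-3, -4, 5), and n·(21, -20, -25) - (-84) = -24.
|n| = √(9 + 16 + 25) = 5√2, so the distance is |-24|/(5√2) = 12√2/5.

12√2/5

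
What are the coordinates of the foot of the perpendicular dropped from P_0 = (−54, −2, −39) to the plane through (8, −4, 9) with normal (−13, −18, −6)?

n = (−13, −18, −6), |n|² = 529, and n·P_0 − (-86) = 1058.
t = 1058/529 = 2, so the foot is P_0 − t·n = (−54, −2, −39) − 2·(−13, −18, −6) = (−28, 34, −27).

(-28, 34, -27)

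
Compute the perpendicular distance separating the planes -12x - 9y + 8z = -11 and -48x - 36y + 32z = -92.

12/17

Divide the second equation by 4 to match normals: -12x - 9y + 8z = -23.
With common normal n = (-12, -9, 8) (|n| = 17), the distance is |(-11) − (-23)|/|n| = 12/17.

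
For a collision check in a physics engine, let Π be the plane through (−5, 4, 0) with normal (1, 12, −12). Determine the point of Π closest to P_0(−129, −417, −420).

The perpendicular from P_0 has direction n = (1, 12, −12): r = (−129, −417, −420) + λ(1, 12, −12).
Substitute into the plane: n·(P_0 + λn) = 43 gives -93 + 289λ = 43, so λ = 8/17.
Foot = (−129, −417, −420) + (8/17)·(1, 12, −12) = (−2185/17, −6993/17, −7236/17).

(-2185/17, -6993/17, -7236/17)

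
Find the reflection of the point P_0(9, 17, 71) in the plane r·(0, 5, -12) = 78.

With n = (0, 5, -12), the signed offset is (n·P_0 − 78)/|n|² = -845/169 = -5.
P_0' = P_0 − 2t·n = (9, 17, 71) − (-10)·(0, 5, -12) = (9, 67, -49).

(9, 67, -49)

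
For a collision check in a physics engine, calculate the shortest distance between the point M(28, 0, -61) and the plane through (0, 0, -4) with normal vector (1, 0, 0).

28

The plane has equation n·(r − (0, 0, -4)) = 0, i.e. n·r = 0.
d = |1·28 − 0| / √(1 + 0 + 0) = |28| / 1 = 28.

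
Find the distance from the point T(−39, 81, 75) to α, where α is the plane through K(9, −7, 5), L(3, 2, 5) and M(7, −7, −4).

4

KL = (−6, 9, 0) and KM = (−2, 0, −9), so a normal is n = KL × KM = (−81, −54, 18).
Then n·(−39, 81, 75) − (−261) = 396.
|n| = √(6561 + 2916 + 324) = 99, so the distance is |396|/99 = 4.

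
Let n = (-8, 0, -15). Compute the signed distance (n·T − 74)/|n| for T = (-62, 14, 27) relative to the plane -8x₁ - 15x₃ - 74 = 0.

n·T − 74 = 17.
|n| = 17, so the signed distance is 17/17 = 1.

1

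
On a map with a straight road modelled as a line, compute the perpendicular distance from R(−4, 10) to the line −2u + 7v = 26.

d = |(-2)·(-4) + 7·10 − 26| / √(4 + 49) = |52|/√53 = 52√53/53.

52/√53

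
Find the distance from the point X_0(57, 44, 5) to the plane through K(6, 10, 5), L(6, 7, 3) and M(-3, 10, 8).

17/√14

KL = (0, -3, -2) and KM = (-9, 0, 3), so a normal is n = KL × KM = (-9, 18, -27).
d = |(-9)·57 + 18·44 + (-27)·5 − (-9)| / √(81 + 324 + 729) = |153| / (9√14) = 17√14/14.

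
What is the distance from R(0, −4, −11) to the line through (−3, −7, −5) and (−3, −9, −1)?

A direction vector is d = (0, −2, 4).
AP = (3, 3, −6), and AP × d = (0, −12, −6).
|AP × d|² = 180 and |d|² = 20, so the distance is √(180/20) = √9 = 3.

3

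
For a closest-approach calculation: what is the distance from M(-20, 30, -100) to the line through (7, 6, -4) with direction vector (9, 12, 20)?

12√34

Direction vector d = (9, 12, 20).
AP = (-27, 24, -96); AP·d = -1875, |AP|² = 10521, |d|² = 625.
distance² = |AP|² − (AP·d)²/|d|² = 10521 − 3515625/625 = 4896, so the distance is 12√34.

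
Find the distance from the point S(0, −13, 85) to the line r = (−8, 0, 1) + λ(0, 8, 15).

√2665

Direction vector d = (0, 8, 15).
AP = (8, −13, 84), and AP × d = (−867, −120, 64).
|AP × d|² = 770185 and |d|² = 289, so the distance is √(770185/289) = √2665.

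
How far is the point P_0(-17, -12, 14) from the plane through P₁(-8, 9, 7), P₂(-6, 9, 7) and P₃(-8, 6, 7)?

7

P₁P₂ = (2, 0, 0) and P₁P₃ = (0, -3, 0), so a normal is n = P₁P₂ × P₁P₃ = (0, 0, -6).
Then n·(-17, -12, 14) - (-42) = -42.
|n| = √(0 + 0 + 36) = 6, so the distance is |-42|/6 = 7.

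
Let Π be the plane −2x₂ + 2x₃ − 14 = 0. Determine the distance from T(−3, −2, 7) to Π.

Normal vector n = (0, −2, 2), and n·(−3, −2, 7) − 14 = 4.
|n| = √(0 + 4 + 4) = 2√2, so the distance is |4|/(2√2) = √2.

√2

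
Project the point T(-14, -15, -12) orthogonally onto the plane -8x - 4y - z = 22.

n = (-8, -4, -1), |n|² = 81, and n·T − 22 = 162.
t = 162/81 = 2, so the foot is T − t·n = (-14, -15, -12) − 2·(-8, -4, -1) = (2, -7, -10).

(2, -7, -10)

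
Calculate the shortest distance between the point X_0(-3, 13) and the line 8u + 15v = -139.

310/17

d = |8·(-3) + 15·13 − (-139)| / √(64 + 225) = |310|/17 = 310/17.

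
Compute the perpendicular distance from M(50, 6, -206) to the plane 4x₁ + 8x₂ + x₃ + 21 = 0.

Normal vector n = (4, 8, 1), and n·(50, 6, -206) - (-21) = 63.
|n| = √(16 + 64 + 1) = 9, so the distance is |63|/9 = 7.

7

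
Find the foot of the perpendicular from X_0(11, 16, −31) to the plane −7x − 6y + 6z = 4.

The perpendicular from X_0 has direction n = (−7, −6, 6): r = (11, 16, −31) + μ(−7, −6, 6).
Substitute into the plane: n·(X_0 + μn) = 4 gives -359 + 121μ = 4, so μ = 3.
Foot = (11, 16, −31) + 3·(−7, −6, 6) = (−10, −2, −13).

(-10, -2, -13)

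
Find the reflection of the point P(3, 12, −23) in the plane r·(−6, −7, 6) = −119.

n = (−6, −7, 6), |n|² = 121, n·P − (-119) = -121, so t = -121/121 = -1.
Foot F = P − (-1)·n = (−3, 5, −17); the reflection is 2F − P = (−9, −2, −11).

(-9, -2, -11)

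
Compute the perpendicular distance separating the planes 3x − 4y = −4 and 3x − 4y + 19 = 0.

3

Both planes have normal n = (3, −4, 0), |n| = 5. Any point on the first plane is at distance |(-19) − (-4)|/|n| = 15/5 = 3 from the second.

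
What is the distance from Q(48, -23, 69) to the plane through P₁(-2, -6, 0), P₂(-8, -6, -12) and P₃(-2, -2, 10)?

23√5/15

P₁P₂ = (-6, 0, -12) and P₁P₃ = (0, 4, 10), so a normal is n = P₁P₂ × P₁P₃ = (48, 60, -24).
Then n·(48, -23, 69) - (-456) = -276.
|n| = √(2304 + 3600 + 576) = 36√5, so the distance is |-276|/(36√5) = 23/(3√5).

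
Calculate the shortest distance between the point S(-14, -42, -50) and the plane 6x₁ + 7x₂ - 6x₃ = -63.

15/11

n = (6, 7, -6); n·P − (-63) = -15; |n| = 11; distance = 15/11.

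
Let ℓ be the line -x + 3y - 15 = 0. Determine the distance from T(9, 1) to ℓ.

21/√10

The normal to the line is n = (-1, 3) with |n| = √10.
|n·T − 15| = |-6 − 15| = 21, so the distance is 21/√10.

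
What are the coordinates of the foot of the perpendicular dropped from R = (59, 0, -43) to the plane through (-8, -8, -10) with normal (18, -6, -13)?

(5, 18, -4)

The perpendicular from R has direction n = (18, -6, -13): r = (59, 0, -43) + μ(18, -6, -13).
Substitute into the plane: n·(R + μn) = 34 gives 1621 + 529μ = 34, so μ = -3.
Foot = (59, 0, -43) + (-3)·(18, -6, -13) = (5, 18, -4).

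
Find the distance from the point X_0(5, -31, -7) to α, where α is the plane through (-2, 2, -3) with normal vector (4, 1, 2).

The plane has equation n·(r − (-2, 2, -3)) = 0, i.e. n·r = -12.
n = (4, 1, 2); n·P − (-12) = -13; |n| = √21; distance = 13/√21.

13√21/21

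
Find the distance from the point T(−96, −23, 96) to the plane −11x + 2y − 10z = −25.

5

Normal vector n = (−11, 2, −10), and n·(−96, −23, 96) − (−25) = 75.
|n| = √(121 + 4 + 100) = 15, so the distance is |75|/15 = 5.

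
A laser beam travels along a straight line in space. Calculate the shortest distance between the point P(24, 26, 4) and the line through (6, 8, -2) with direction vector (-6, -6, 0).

6

Direction vector d = (-6, -6, 0).
AP = (18, 18, 6), and AP × d = (36, -36, 0).
|AP × d|² = 2592 and |d|² = 72, so the distance is √(2592/72) = √36 = 6.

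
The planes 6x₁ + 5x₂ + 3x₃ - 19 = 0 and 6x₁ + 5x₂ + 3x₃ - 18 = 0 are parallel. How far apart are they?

√70/70

Both planes have normal n = (6, 5, 3), |n| = √70. Any point on the first plane is at distance |18 − 19|/|n| = 1/√70 = √70/70 from the second.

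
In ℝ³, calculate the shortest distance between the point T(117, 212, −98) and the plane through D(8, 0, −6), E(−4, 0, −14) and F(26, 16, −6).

DE = (−12, 0, −8) and DF = (18, 16, 0), so a normal is n = DE × DF = (128, −144, −192).
d = |128·117 + (-144)·212 + (-192)·(-98) − 2176| / √(16384 + 20736 + 36864) = |1088| / 272 = 4.

4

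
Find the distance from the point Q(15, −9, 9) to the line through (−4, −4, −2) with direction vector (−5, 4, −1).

√129

Direction vector d = (−5, 4, −1).
AP = (19, −5, 11), and AP × d = (−39, −36, 51).
|AP × d|² = 5418 and |d|² = 42, so the distance is √(5418/42) = √129.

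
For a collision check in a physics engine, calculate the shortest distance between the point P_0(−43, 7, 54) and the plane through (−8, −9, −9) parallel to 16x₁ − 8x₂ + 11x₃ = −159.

5/21

Parallel planes share the normal n = (16, −8, 11); since (−8, −9, −9) lies on the plane, its equation is 16x₁ − 8x₂ + 11x₃ = -155.
Then n·(−43, 7, 54) − (−155) = 5.
|n| = √(256 + 64 + 121) = 21, so the distance is |5|/21 = 5/21.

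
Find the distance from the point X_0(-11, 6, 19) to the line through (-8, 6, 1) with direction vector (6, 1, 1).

Direction vector d = (6, 1, 1).
AP = (-3, 0, 18); AP·d = 0, |AP|² = 333, |d|² = 38.
distance² = |AP|² − (AP·d)²/|d|² = 333 − 0/38 = 333, so the distance is 3√37.

3√37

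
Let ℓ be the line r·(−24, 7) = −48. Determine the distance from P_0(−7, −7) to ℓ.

d = |(-24)·(-7) + 7·(-7) − (-48)| / √(576 + 49) = |167|/25 = 167/25.

167/25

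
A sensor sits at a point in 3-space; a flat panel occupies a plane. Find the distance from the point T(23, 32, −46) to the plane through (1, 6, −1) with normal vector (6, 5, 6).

The plane has equation n·(r − (1, 6, −1)) = 0, i.e. n·r = 30.
n = (6, 5, 6); n·P − 30 = -8; |n| = √97; distance = 8/√97 = 8√97/97.

8√97/97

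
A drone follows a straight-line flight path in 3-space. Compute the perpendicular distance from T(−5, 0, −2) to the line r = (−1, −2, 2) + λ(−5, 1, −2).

Direction vector d = (−5, 1, −2).
AP = (−4, 2, −4); AP·d = 30, |AP|² = 36, |d|² = 30.
distance² = |AP|² − (AP·d)²/|d|² = 36 − 900/30 = 6, so the distance is √6.

√6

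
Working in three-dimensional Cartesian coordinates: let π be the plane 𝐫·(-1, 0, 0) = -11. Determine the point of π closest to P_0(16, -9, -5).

The perpendicular from P_0 has direction n = (-1, 0, 0): r = (16, -9, -5) + μ(-1, 0, 0).
Substitute into the plane: n·(P_0 + μn) = -11 gives -16 + 1μ = -11, so μ = 5.
Foot = (16, -9, -5) + 5·(-1, 0, 0) = (11, -9, -5).

(11, -9, -5)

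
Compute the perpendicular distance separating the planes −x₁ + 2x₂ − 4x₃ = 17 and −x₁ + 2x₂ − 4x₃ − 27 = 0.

10√21/21

Both planes have normal n = (−1, 2, −4), |n| = √21. Any point on the first plane is at distance |27 − 17|/|n| = 10/√21 from the second.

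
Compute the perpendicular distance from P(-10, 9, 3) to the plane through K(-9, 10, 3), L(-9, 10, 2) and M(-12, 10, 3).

KL = (0, 0, -1) and KM = (-3, 0, 0), so a normal is n = KL × KM = (0, 3, 0).
Then n·(-10, 9, 3) - 30 = -3.
|n| = √(0 + 9 + 0) = 3, so the distance is |-3|/3 = 1.

1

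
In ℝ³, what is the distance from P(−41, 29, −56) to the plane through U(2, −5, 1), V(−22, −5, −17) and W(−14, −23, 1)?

UV = (−24, 0, −18) and UW = (−16, −18, 0), so a normal is n = UV × UW = (−324, 288, 432).
n = (−324, 288, 432); n·P − (-1656) = -900; |n| = 612; distance = 900/612 = 25/17.

25/17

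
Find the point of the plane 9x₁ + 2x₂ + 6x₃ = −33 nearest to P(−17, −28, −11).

(1, -24, 1)

n = (9, 2, 6), |n|² = 121, and n·P − (-33) = -242.
t = -242/121 = -2, so the foot is P − t·n = (−17, −28, −11) − (-2)·(9, 2, 6) = (1, −24, 1).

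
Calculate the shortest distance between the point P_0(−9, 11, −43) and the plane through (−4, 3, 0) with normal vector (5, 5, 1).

28√51/51

The plane has equation n·(r − (−4, 3, 0)) = 0, i.e. n·r = -5.
n = (5, 5, 1); n·P − (-5) = -28; |n| = √51; distance = 28/√51.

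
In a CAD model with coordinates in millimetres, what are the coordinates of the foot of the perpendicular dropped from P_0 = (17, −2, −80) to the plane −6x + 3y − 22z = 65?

n = (−6, 3, −22), |n|² = 529, and n·P_0 − 65 = 1587.
t = 1587/529 = 3, so the foot is P_0 − t·n = (17, −2, −80) − 3·(−6, 3, −22) = (35, −11, −14).

(35, -11, -14)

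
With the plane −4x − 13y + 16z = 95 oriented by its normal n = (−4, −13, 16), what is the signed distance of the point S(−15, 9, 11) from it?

8/7

n·S − 95 = 24.
|n| = 21, so the signed distance is 24/21 = 8/7.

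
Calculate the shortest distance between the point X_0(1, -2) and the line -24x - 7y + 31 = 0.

d = |(-24)·1 + (-7)·(-2) − (-31)| / √(576 + 49) = |21|/25 = 21/25.

21/25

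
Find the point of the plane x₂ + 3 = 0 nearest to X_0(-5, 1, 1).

The perpendicular from X_0 has direction n = (0, 1, 0): r = (-5, 1, 1) + μ(0, 1, 0).
Substitute into the plane: n·(X_0 + μn) = -3 gives 1 + 1μ = -3, so μ = -4.
Foot = (-5, 1, 1) + (-4)·(0, 1, 0) = (-5, -3, 1).

(-5, -3, 1)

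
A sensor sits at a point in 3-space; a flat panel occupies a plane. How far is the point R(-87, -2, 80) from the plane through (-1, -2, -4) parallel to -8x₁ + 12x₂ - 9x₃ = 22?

Parallel planes share the normal n = (-8, 12, -9); since (-1, -2, -4) lies on the plane, its equation is -8x₁ + 12x₂ - 9x₃ = 20.
Then n·(-87, -2, 80) - 20 = -68.
|n| = √(64 + 144 + 81) = 17, so the distance is |-68|/17 = 4.

4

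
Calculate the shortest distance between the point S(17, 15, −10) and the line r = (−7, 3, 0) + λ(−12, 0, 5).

Direction vector d = (−12, 0, 5).
AP = (24, 12, −10); AP·d = -338, |AP|² = 820, |d|² = 169.
distance² = |AP|² − (AP·d)²/|d|² = 820 − 114244/169 = 144, so the distance is 12.

12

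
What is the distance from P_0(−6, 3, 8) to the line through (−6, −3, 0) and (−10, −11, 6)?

A direction vector is d = (−4, −8, 6).
AP = (0, 6, 8), and AP × d = (100, −32, 24).
|AP × d|² = 11600 and |d|² = 116, so the distance is √(11600/116) = √100 = 10.

10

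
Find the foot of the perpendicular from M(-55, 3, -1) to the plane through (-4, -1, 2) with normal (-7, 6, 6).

n = (-7, 6, 6), |n|² = 121, and n·M − 34 = 363.
t = 363/121 = 3, so the foot is M − t·n = (-55, 3, -1) − 3·(-7, 6, 6) = (-34, -15, -19).

(-34, -15, -19)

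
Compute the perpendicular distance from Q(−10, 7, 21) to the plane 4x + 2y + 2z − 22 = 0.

n = (4, 2, 2); n·P − 22 = -6; |n| = 2√6; distance = 6/(2√6) = 3/√6.

√6/2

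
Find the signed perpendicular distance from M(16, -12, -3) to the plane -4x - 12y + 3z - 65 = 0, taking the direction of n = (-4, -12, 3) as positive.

n·M − 65 = 6.
|n| = 13, so the signed distance is 6/13.

6/13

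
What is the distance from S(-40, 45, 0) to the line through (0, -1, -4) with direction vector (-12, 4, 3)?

2√257

Direction vector d = (-12, 4, 3).
AP = (-40, 46, 4), and AP × d = (122, 72, 392).
|AP × d|² = 173732 and |d|² = 169, so the distance is √(173732/169) = √1028 = 2√257.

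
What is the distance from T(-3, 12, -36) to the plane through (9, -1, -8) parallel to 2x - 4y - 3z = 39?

Parallel planes share the normal n = (2, -4, -3); since (9, -1, -8) lies on the plane, its equation is 2x - 4y - 3z = 46.
Then n·(-3, 12, -36) - 46 = 8.
|n| = √(4 + 16 + 9) = √29, so the distance is |8|/√29 = 8√29/29.

8/√29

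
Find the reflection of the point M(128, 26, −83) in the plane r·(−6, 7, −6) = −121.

(1444/11, 244/11, -877/11)

With n = (−6, 7, −6), the signed offset is (n·M − (-121))/|n|² = 33/121 = 3/11.
M' = M − 2t·n = (128, 26, −83) − (6/11)·(−6, 7, −6) = (1444/11, 244/11, −877/11).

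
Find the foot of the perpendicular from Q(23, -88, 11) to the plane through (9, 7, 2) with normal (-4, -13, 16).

(35, -49, -37)

n = (-4, -13, 16), |n|² = 441, and n·Q − (-95) = 1323.
t = 1323/441 = 3, so the foot is Q − t·n = (23, -88, 11) − 3·(-4, -13, 16) = (35, -49, -37).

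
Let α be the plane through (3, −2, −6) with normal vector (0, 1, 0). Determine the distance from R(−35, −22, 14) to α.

20

The plane has equation n·(r − (3, −2, −6)) = 0, i.e. n·r = -2.
Then n·(−35, −22, 14) − (−2) = −20.
|n| = √(0 + 1 + 0) = 1, so the distance is |-20|/1 = 20.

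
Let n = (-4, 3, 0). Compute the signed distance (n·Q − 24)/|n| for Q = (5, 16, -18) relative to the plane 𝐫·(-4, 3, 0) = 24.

n·Q − 24 = 4.
|n| = 5, so the signed distance is 4/5.

4/5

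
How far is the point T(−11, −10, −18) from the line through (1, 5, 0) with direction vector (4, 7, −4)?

6√17

Direction vector d = (4, 7, −4).
AP = (−12, −15, −18); AP·d = -81, |AP|² = 693, |d|² = 81.
distance² = |AP|² − (AP·d)²/|d|² = 693 − 6561/81 = 612, so the distance is 6√17.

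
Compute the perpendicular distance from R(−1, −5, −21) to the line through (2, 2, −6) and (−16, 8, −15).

3√26

A direction vector is d = (−18, 6, −9).
AP = (−3, −7, −15), and AP × d = (153, 243, −144).
|AP × d|² = 103194 and |d|² = 441, so the distance is √(103194/441) = √234 = 3√26.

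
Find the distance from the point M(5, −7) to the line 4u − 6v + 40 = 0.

51√13/13

The normal to the line is n = (4, −6) with |n| = 2√13.
|n·M − (-40)| = |62 − (-40)| = 102, so the distance is 102/(2√13) = 51√13/13.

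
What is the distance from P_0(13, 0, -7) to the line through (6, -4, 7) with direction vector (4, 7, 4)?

Direction vector d = (4, 7, 4).
AP = (7, 4, -14); AP·d = 0, |AP|² = 261, |d|² = 81.
distance² = |AP|² − (AP·d)²/|d|² = 261 − 0/81 = 261, so the distance is 3√29.

3√29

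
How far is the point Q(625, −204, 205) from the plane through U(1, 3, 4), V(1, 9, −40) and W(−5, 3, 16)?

UV = (0, 6, −44) and UW = (−6, 0, 12), so a normal is n = UV × UW = (72, 264, 36).
Then n·(625, −204, 205) − 1008 = −2484.
|n| = √(5184 + 69696 + 1296) = 276, so the distance is |-2484|/276 = 9.

9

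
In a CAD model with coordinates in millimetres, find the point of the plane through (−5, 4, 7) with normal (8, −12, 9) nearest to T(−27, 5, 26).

(-451/17, 73/17, 451/17)

n = (8, −12, 9), |n|² = 289, and n·T − (-25) = -17.
t = -17/289 = -1/17, so the foot is T − t·n = (−27, 5, 26) − (-1/17)·(8, −12, 9) = (−451/17, 73/17, 451/17).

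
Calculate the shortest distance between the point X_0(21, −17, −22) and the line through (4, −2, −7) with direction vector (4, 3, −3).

3√67

Direction vector d = (4, 3, −3).
AP = (17, −15, −15); AP·d = 68, |AP|² = 739, |d|² = 34.
distance² = |AP|² − (AP·d)²/|d|² = 739 − 4624/34 = 603, so the distance is 3√67.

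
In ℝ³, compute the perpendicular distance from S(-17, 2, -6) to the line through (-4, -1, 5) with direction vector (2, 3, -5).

Direction vector d = (2, 3, -5).
AP = (-13, 3, -11); AP·d = 38, |AP|² = 299, |d|² = 38.
distance² = |AP|² − (AP·d)²/|d|² = 299 − 1444/38 = 261, so the distance is 3√29.

3√29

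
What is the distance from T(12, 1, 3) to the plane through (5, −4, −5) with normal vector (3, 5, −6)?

√70/35

The plane has equation n·(r − (5, −4, −5)) = 0, i.e. n·r = 25.
Then n·(12, 1, 3) − 25 = −2.
|n| = √(9 + 25 + 36) = √70, so the distance is |-2|/√70 = 2/√70.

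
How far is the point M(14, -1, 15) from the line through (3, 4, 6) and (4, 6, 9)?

3√19

A direction vector is d = (1, 2, 3).
AP = (11, -5, 9); AP·d = 28, |AP|² = 227, |d|² = 14.
distance² = |AP|² − (AP·d)²/|d|² = 227 − 784/14 = 171, so the distance is 3√19.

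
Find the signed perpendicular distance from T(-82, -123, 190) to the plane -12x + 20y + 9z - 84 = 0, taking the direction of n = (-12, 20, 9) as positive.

n·T − 84 = 150.
|n| = 25, so the signed distance is 150/25 = 6.

6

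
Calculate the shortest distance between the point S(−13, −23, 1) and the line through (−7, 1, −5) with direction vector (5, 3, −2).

Direction vector d = (5, 3, −2).
AP = (−6, −24, 6); AP·d = -114, |AP|² = 648, |d|² = 38.
distance² = |AP|² − (AP·d)²/|d|² = 648 − 12996/38 = 306, so the distance is 3√34.

3√34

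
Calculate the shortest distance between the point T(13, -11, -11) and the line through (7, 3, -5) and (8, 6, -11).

A direction vector is d = (1, 3, -6).
AP = (6, -14, -6), and AP × d = (102, 30, 32).
|AP × d|² = 12328 and |d|² = 46, so the distance is √(12328/46) = √268 = 2√67.

2√67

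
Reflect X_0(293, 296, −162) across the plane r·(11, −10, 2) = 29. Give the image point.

(1509/5, 288, -802/5)

With n = (11, −10, 2), the signed offset is (n·X_0 − 29)/|n|² = -90/225 = -2/5.
X_0' = X_0 − 2t·n = (293, 296, −162) − (-4/5)·(11, −10, 2) = (1509/5, 288, −802/5).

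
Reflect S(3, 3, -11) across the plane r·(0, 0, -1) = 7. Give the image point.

(3, 3, -3)

With n = (0, 0, -1), the signed offset is (n·S − 7)/|n|² = 4/1 = 4.
S' = S − 2t·n = (3, 3, -11) − 8·(0, 0, -1) = (3, 3, -3).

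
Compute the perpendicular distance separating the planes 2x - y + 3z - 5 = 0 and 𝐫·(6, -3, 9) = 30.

5/√14

Divide the second equation by 3 to match normals: 2x - y + 3z = 10.
With common normal n = (2, -1, 3) (|n| = √14), the distance is |5 − 10|/|n| = 5/√14 = 5√14/14.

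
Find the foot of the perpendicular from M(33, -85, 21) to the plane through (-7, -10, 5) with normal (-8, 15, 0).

(-7, -10, 21)

The perpendicular from M has direction n = (-8, 15, 0): r = (33, -85, 21) + λ(-8, 15, 0).
Substitute into the plane: n·(M + λn) = -94 gives -1539 + 289λ = -94, so λ = 5.
Foot = (33, -85, 21) + 5·(-8, 15, 0) = (-7, -10, 21).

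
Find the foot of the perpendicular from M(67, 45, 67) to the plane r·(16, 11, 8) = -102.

(-13, -10, 27)

n = (16, 11, 8), |n|² = 441, and n·M − (-102) = 2205.
t = 2205/441 = 5, so the foot is M − t·n = (67, 45, 67) − 5·(16, 11, 8) = (-13, -10, 27).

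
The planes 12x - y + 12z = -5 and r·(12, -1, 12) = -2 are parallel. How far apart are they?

3/17

With common normal n = (12, -1, 12) (|n| = 17), the distance is |(-5) − (-2)|/|n| = 3/17.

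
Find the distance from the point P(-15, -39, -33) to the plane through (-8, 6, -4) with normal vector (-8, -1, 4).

5/3

The plane has equation n·(r − (-8, 6, -4)) = 0, i.e. n·r = 42.
n = (-8, -1, 4); n·P − 42 = -15; |n| = 9; distance = 15/9 = 5/3.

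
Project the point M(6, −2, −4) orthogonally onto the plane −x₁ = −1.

The perpendicular from M has direction n = (−1, 0, 0): r = (6, −2, −4) + λ(−1, 0, 0).
Substitute into the plane: n·(M + λn) = -1 gives -6 + 1λ = -1, so λ = 5.
Foot = (6, −2, −4) + 5·(−1, 0, 0) = (1, −2, −4).

(1, -2, -4)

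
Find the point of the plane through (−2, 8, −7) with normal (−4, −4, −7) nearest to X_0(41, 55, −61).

The perpendicular from X_0 has direction n = (−4, −4, −7): r = (41, 55, −61) + μ(−4, −4, −7).
Substitute into the plane: n·(X_0 + μn) = 25 gives 43 + 81μ = 25, so μ = -2/9.
Foot = (41, 55, −61) + (-2/9)·(−4, −4, −7) = (377/9, 503/9, −535/9).

(377/9, 503/9, -535/9)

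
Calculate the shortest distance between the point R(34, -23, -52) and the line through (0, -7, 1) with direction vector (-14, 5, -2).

9√41

Direction vector d = (-14, 5, -2).
AP = (34, -16, -53); AP·d = -450, |AP|² = 4221, |d|² = 225.
distance² = |AP|² − (AP·d)²/|d|² = 4221 − 202500/225 = 3321, so the distance is 9√41.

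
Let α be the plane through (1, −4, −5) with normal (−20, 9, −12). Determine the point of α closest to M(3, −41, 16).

The perpendicular from M has direction n = (−20, 9, −12): r = (3, −41, 16) + μ(−20, 9, −12).
Substitute into the plane: n·(M + μn) = 4 gives -621 + 625μ = 4, so μ = 1.
Foot = (3, −41, 16) + 1·(−20, 9, −12) = (−17, −32, 4).

(-17, -32, 4)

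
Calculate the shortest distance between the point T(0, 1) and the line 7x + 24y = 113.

The normal to the line is n = (7, 24) with |n| = 25.
|n·T − 113| = |24 − 113| = 89, so the distance is 89/25.

89/25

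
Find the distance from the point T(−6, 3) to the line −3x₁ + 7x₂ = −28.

67/√58

d = |(-3)·(-6) + 7·3 − (-28)| / √(9 + 49) = |67|/√58 = 67/√58.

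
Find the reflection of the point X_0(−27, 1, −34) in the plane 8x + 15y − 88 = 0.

n = (8, 15, 0), |n|² = 289, n·X_0 − 88 = -289, so t = -289/289 = -1.
Foot F = X_0 − (-1)·n = (−19, 16, −34); the reflection is 2F − X_0 = (−11, 31, −34).

(-11, 31, -34)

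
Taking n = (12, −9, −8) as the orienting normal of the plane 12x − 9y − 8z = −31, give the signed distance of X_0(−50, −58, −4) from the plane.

-15/17

n·X_0 − (-31) = -15.
|n| = 17, so the signed distance is -15/17.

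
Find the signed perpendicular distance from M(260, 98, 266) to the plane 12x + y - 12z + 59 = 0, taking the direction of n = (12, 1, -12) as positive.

5

n·M − (-59) = 85.
|n| = 17, so the signed distance is 85/17 = 5.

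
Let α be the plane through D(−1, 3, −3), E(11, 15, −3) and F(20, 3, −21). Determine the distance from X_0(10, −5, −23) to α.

DE = (12, 12, 0) and DF = (21, 0, −18), so a normal is n = DE × DF = (−216, 216, −252).
Then n·(10, −5, −23) − 1620 = 936.
|n| = √(46656 + 46656 + 63504) = 396, so the distance is |936|/396 = 26/11.

26/11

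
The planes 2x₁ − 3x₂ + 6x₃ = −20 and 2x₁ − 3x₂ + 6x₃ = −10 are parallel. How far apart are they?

Both planes have normal n = (2, −3, 6), |n| = 7. Any point on the first plane is at distance |(-10) − (-20)|/|n| = 10/7 from the second.

10/7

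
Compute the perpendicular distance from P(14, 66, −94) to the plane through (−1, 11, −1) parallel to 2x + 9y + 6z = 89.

Parallel planes share the normal n = (2, 9, 6); since (−1, 11, −1) lies on the plane, its equation is 2x + 9y + 6z = 91.
n = (2, 9, 6); n·P − 91 = -33; |n| = 11; distance = 33/11 = 3.

3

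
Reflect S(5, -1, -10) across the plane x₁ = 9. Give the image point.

(13, -1, -10)

With n = (1, 0, 0), the signed offset is (n·S − 9)/|n|² = -4/1 = -4.
S' = S − 2t·n = (5, -1, -10) − (-8)·(1, 0, 0) = (13, -1, -10).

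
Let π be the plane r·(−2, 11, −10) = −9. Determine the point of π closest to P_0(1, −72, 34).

n = (−2, 11, −10), |n|² = 225, and n·P_0 − (-9) = -1125.
t = -1125/225 = -5, so the foot is P_0 − t·n = (1, −72, 34) − (-5)·(−2, 11, −10) = (−9, −17, −16).

(-9, -17, -16)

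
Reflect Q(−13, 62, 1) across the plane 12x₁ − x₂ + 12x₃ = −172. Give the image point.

n = (12, −1, 12), |n|² = 289, n·Q − (-172) = -34, so t = -34/289 = -2/17.
Foot F = Q − (-2/17)·n = (−197/17, 1052/17, 41/17); the reflection is 2F − Q = (−173/17, 1050/17, 65/17).

(-173/17, 1050/17, 65/17)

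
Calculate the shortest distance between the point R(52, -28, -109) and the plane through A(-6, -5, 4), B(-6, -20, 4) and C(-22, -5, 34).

AB = (0, -15, 0) and AC = (-16, 0, 30), so a normal is n = AB × AC = (-450, 0, -240).
n = (-450, 0, -240); n·P − 1740 = 1020; |n| = 510; distance = 1020/510 = 2.

2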